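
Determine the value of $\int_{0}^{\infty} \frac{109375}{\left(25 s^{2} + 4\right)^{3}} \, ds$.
$\frac{65625 \pi}{512}$

Recall the elementary integral
$$J(a) = \int_{0}^{\infty} \frac{7}{a^{2} + s^{2}} \, ds = \frac{7 \pi}{2 a}.$$

Differentiating under the integral sign with respect to $a$,
$$\frac{dJ}{da} = \int_{0}^{\infty} - \frac{14 a}{\left(a^{2} + s^{2}\right)^{2}} \, ds = - \frac{7 \pi}{2 a^{2}},$$
so $\int_{0}^{\infty} \frac{7}{\left(a^{2} + s^{2}\right)^{2}} \, ds = \frac{7 \pi}{4 a^{3}}$.

Repeating — each differentiation of $1/(s^2+a^2)^j$ produces $-2ja/(s^2+a^2)^{j+1}$ — and dividing through by $-2ja$ at each step yields, after $2$ differentiations in total,
$$\int_{0}^{\infty} \frac{7}{\left(a^{2} + s^{2}\right)^{3}} \, ds = \frac{21 \pi}{16 a^{5}}.$$

Setting $a = \frac{2}{5}$:
$$I = \frac{65625 \pi}{512}.$$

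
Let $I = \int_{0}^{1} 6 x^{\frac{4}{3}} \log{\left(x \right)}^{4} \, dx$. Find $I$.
$\frac{34992}{16807}$

Start from the elementary integral
$$J(a) = \int_{0}^{1} 6 x^{a} \, dx = \frac{6}{a + 1}.$$

Differentiating under the integral sign brings down a factor of $\ln x$:
$$\frac{dJ}{da} = \int_{0}^{1} 6 x^{a} \log{\left(x \right)} \, dx = - \frac{6}{\left(a + 1\right)^{2}}.$$

Repeating $4$ times in total — each differentiation brings down another $\ln x$ — gives
$$\frac{d^{4}J}{da^{4}} = \int_{0}^{1} 6 x^{a} \log{\left(x \right)}^{4} \, dx = \frac{144}{\left(a + 1\right)^{5}},$$
and the integrand here is exactly the target integrand, so $I = \frac{144}{\left(a + 1\right)^{5}}$.

Setting $a = \frac{4}{3}$:
$$I = \frac{34992}{16807}.$$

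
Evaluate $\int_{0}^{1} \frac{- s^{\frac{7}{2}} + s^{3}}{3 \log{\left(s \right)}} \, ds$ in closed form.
$- \frac{2 \log{\left(3 \right)}}{3} + \log{\left(2 \right)}$

Introduce a parameter $a$ in the exponent: let $I(a) = \int_{0}^{1} \frac{s^{3} - s^{a}}{3 \log{\left(s \right)}} \, ds$.

Since $\dfrac{\partial}{\partial a}\,s^{a} = s^{a} \ln s$, the $\ln s$ in the denominator cancels and
$$\frac{dI}{da} = \int_{0}^{1} - \frac{1}{3} s^{a} \, ds = - \frac{1}{3} \left[\frac{s^{a+1}}{a+1}\right]_0^1 = - \frac{1}{3 a + 3}.$$

Integrating with respect to $a$ gives $I(a) = - \frac{\log{\left(a + 1 \right)}}{3} + \frac{2 \log{\left(2 \right)}}{3} + C$.

At $a = 3$ the integrand is identically $0$, so $I(3) = 0$. The closed form gives $0$, hence $C = 0$.

Setting $a = \frac{7}{2}$:
$$I = - \frac{2 \log{\left(3 \right)}}{3} + \log{\left(2 \right)}.$$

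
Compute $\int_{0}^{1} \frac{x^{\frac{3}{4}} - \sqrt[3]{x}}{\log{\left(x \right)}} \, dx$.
$- \log{\left(\frac{16}{21} \right)}$

Replace the exponent $\frac{1}{3}$ by a parameter $a$: let $I(a) = \int_{0}^{1} \frac{x^{\frac{3}{4}} - x^{a}}{\log{\left(x \right)}} \, dx$.

Since $\dfrac{\partial}{\partial a}\,x^{a} = x^{a} \ln x$, the $\ln x$ in the denominator cancels and
$$\frac{dI}{da} = \int_{0}^{1} -1 x^{a} \, dx = -1 \left[\frac{x^{a+1}}{a+1}\right]_0^1 = - \frac{1}{a + 1}.$$

Integrating with respect to $a$ gives $I(a) = - \log{\left(\frac{4 a}{7} + \frac{4}{7} \right)} + C$.

At $a = \frac{3}{4}$ the integrand is identically $0$, so $I(\frac{3}{4}) = 0$. The closed form gives $0$, hence $C = 0$.

Setting $a = \frac{1}{3}$:
$$I = - \log{\left(\frac{16}{21} \right)}.$$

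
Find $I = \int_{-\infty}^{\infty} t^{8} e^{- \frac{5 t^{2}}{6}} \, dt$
$\frac{1701 \sqrt{30} \sqrt{\pi}}{625}$

Start from the elementary integral
$$J(a) = \int_{-\infty}^{\infty} e^{- a t^{2}} \, dt = \frac{\sqrt{\pi}}{\sqrt{a}}.$$

Differentiating under the integral sign brings down a factor of $(-t^2)$:
$$\frac{dJ}{da} = \int_{-\infty}^{\infty} - t^{2} e^{- a t^{2}} \, dt = - \frac{\sqrt{\pi}}{2 a^{\frac{3}{2}}}.$$

Repeating $4$ times in total — each differentiation brings down another $(-t^2)$ — gives
$$\frac{d^{4}J}{da^{4}} = \int_{-\infty}^{\infty} t^{8} e^{- a t^{2}} \, dt = \frac{105 \sqrt{\pi}}{16 a^{\frac{9}{2}}},$$
and the integrand here is exactly the target integrand, so $I = \frac{105 \sqrt{\pi}}{16 a^{\frac{9}{2}}}$.

Setting $a = \frac{5}{6}$:
$$I = \frac{1701 \sqrt{30} \sqrt{\pi}}{625}.$$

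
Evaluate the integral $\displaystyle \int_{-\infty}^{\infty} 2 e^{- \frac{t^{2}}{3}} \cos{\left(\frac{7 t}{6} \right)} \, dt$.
$\frac{2 \sqrt{3} \sqrt{\pi}}{e^{\frac{49}{48}}}$

Treat the cosine frequency as a parameter and define $I(b) = \int_{-\infty}^{\infty} 2 e^{- \frac{t^{2}}{3}} \cos{\left(b t \right)} \, dt$.

Differentiating under the integral sign,
$$I'(b) = \int_{-\infty}^{\infty} - 2 t e^{- \frac{t^{2}}{3}} \sin{\left(b t \right)} \, dt.$$

Integrate $\int_{-\infty}^{\infty} t \sin(b t)\, e^{- \frac{t^{2}}{3}}\, dt$ by parts with $u = \sin(b t)$ and $dv = t\, e^{- \frac{t^{2}}{3}}\, dt$, giving $v = - \frac{3 e^{- \frac{t^{2}}{3}}}{2}$. The boundary term vanishes and
$$\int_{-\infty}^{\infty} t \sin(b t)\, e^{- \frac{t^{2}}{3}}\, dt = \frac{3 b}{2} \int_{-\infty}^{\infty} \cos(b t)\, e^{- \frac{t^{2}}{3}}\, dt,$$
so $I'(b) = - \frac{3 b}{2}\, I(b)$.

This is a separable first-order ODE; solving with the initial condition $I(0) = \int_{-\infty}^{\infty} 2 e^{- \frac{t^{2}}{3}}\,dt = 2 \sqrt{3} \sqrt{\pi}$ gives
$$I(b) = 2 \sqrt{3} \sqrt{\pi} e^{- \frac{3 b^{2}}{4}}.$$

Setting $b = \frac{7}{6}$:
$$I = \frac{2 \sqrt{3} \sqrt{\pi}}{e^{\frac{49}{48}}}.$$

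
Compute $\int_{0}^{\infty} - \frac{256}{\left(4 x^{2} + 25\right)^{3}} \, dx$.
$- \frac{24 \pi}{3125}$

Start from the standard arctangent integral
$$J(a) = \int_{0}^{\infty} - \frac{4}{a^{2} + x^{2}} \, dx = - \frac{2 \pi}{a}.$$

Differentiating under the integral sign with respect to $a$,
$$\frac{dJ}{da} = \int_{0}^{\infty} \frac{8 a}{\left(a^{2} + x^{2}\right)^{2}} \, dx = \frac{2 \pi}{a^{2}},$$
so $\int_{0}^{\infty} - \frac{4}{\left(a^{2} + x^{2}\right)^{2}} \, dx = - \frac{\pi}{a^{3}}$.

Repeating — each differentiation of $1/(x^2+a^2)^j$ produces $-2ja/(x^2+a^2)^{j+1}$ — and dividing through by $-2ja$ at each step yields, after $2$ differentiations in total,
$$\int_{0}^{\infty} - \frac{4}{\left(a^{2} + x^{2}\right)^{3}} \, dx = - \frac{3 \pi}{4 a^{5}}.$$

Setting $a = \frac{5}{2}$:
$$I = - \frac{24 \pi}{3125}.$$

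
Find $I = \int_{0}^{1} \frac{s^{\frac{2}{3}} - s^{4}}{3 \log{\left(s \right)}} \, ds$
$- \frac{\log{\left(3 \right)}}{3}$

Replace the exponent $4$ by a parameter $a$: let $I(a) = \int_{0}^{1} \frac{s^{\frac{2}{3}} - s^{a}}{3 \log{\left(s \right)}} \, ds$.

Since $\dfrac{\partial}{\partial a}\,s^{a} = s^{a} \ln s$, the $\ln s$ in the denominator cancels and
$$\frac{dI}{da} = \int_{0}^{1} - \frac{1}{3} s^{a} \, ds = - \frac{1}{3} \left[\frac{s^{a+1}}{a+1}\right]_0^1 = - \frac{1}{3 a + 3}.$$

Integrating with respect to $a$ gives $I(a) = - \frac{\log{\left(a + 1 \right)}}{3} - \frac{\log{\left(3 \right)}}{3} + \frac{\log{\left(5 \right)}}{3} + C$.

At $a = \frac{2}{3}$ the integrand is identically $0$, so $I(\frac{2}{3}) = 0$. The closed form gives $0$, hence $C = 0$.

Setting $a = 4$:
$$I = - \frac{\log{\left(3 \right)}}{3}.$$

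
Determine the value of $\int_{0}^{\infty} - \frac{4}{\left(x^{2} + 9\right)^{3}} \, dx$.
$- \frac{\pi}{324}$

Start from the standard arctangent integral
$$J(a) = \int_{0}^{\infty} - \frac{4}{a^{2} + x^{2}} \, dx = - \frac{2 \pi}{a}.$$

Differentiating under the integral sign with respect to $a$,
$$\frac{dJ}{da} = \int_{0}^{\infty} \frac{8 a}{\left(a^{2} + x^{2}\right)^{2}} \, dx = \frac{2 \pi}{a^{2}},$$
so $\int_{0}^{\infty} - \frac{4}{\left(a^{2} + x^{2}\right)^{2}} \, dx = - \frac{\pi}{a^{3}}$.

Repeating — each differentiation of $1/(x^2+a^2)^j$ produces $-2ja/(x^2+a^2)^{j+1}$ — and dividing through by $-2ja$ at each step yields, after $2$ differentiations in total,
$$\int_{0}^{\infty} - \frac{4}{\left(a^{2} + x^{2}\right)^{3}} \, dx = - \frac{3 \pi}{4 a^{5}}.$$

Setting $a = 3$:
$$I = - \frac{\pi}{324}.$$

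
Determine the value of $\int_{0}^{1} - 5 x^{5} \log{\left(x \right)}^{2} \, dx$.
$- \frac{5}{108}$

Start from the elementary integral
$$J(a) = \int_{0}^{1} - 5 x^{a} \, dx = - \frac{5}{a + 1}.$$

Differentiating under the integral sign brings down a factor of $\ln x$:
$$\frac{dJ}{da} = \int_{0}^{1} - 5 x^{a} \log{\left(x \right)} \, dx = \frac{5}{\left(a + 1\right)^{2}}.$$

Repeating twice in total — each differentiation brings down another $\ln x$ — gives
$$\frac{d^{2}J}{da^{2}} = \int_{0}^{1} - 5 x^{a} \log{\left(x \right)}^{2} \, dx = - \frac{10}{\left(a + 1\right)^{3}},$$
and the integrand here is exactly the target integrand, so $I = - \frac{10}{\left(a + 1\right)^{3}}$.

Setting $a = 5$:
$$I = - \frac{5}{108}.$$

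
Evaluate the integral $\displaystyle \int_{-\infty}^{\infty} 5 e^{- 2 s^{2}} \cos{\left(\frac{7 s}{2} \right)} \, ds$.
$\frac{5 \sqrt{2} \sqrt{\pi}}{2 e^{\frac{49}{32}}}$

Treat the cosine frequency as a parameter and define $I(b) = \int_{-\infty}^{\infty} 5 e^{- 2 s^{2}} \cos{\left(b s \right)} \, ds$.

Differentiating under the integral sign,
$$I'(b) = \int_{-\infty}^{\infty} - 5 s e^{- 2 s^{2}} \sin{\left(b s \right)} \, ds.$$

Integrate $\int_{-\infty}^{\infty} s \sin(b s)\, e^{- 2 s^{2}}\, ds$ by parts with $u = \sin(b s)$ and $dv = s\, e^{- 2 s^{2}}\, ds$, giving $v = - \frac{e^{- 2 s^{2}}}{4}$. The boundary term vanishes and
$$\int_{-\infty}^{\infty} s \sin(b s)\, e^{- 2 s^{2}}\, ds = \frac{b}{4} \int_{-\infty}^{\infty} \cos(b s)\, e^{- 2 s^{2}}\, ds,$$
so $I'(b) = - \frac{b}{4}\, I(b)$.

This is a separable first-order ODE; solving with the initial condition $I(0) = \int_{-\infty}^{\infty} 5 e^{- 2 s^{2}}\,ds = \frac{5 \sqrt{2} \sqrt{\pi}}{2}$ gives
$$I(b) = \frac{5 \sqrt{2} \sqrt{\pi} e^{- \frac{b^{2}}{8}}}{2}.$$

Setting $b = \frac{7}{2}$:
$$I = \frac{5 \sqrt{2} \sqrt{\pi}}{2 e^{\frac{49}{32}}}.$$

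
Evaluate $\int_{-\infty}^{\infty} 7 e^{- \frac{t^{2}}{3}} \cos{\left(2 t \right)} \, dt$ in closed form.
$\frac{7 \sqrt{3} \sqrt{\pi}}{e^{3}}$

Let $b$ denote the cosine frequency and define $I(b) = \int_{-\infty}^{\infty} 7 e^{- \frac{t^{2}}{3}} \cos{\left(b t \right)} \, dt$.

Differentiating under the integral sign,
$$I'(b) = \int_{-\infty}^{\infty} - 7 t e^{- \frac{t^{2}}{3}} \sin{\left(b t \right)} \, dt.$$

Integrate $\int_{-\infty}^{\infty} t \sin(b t)\, e^{- \frac{t^{2}}{3}}\, dt$ by parts with $u = \sin(b t)$ and $dv = t\, e^{- \frac{t^{2}}{3}}\, dt$, giving $v = - \frac{3 e^{- \frac{t^{2}}{3}}}{2}$. The boundary term vanishes and
$$\int_{-\infty}^{\infty} t \sin(b t)\, e^{- \frac{t^{2}}{3}}\, dt = \frac{3 b}{2} \int_{-\infty}^{\infty} \cos(b t)\, e^{- \frac{t^{2}}{3}}\, dt,$$
so $I'(b) = - \frac{3 b}{2}\, I(b)$.

This is a separable first-order ODE; solving with the initial condition $I(0) = \int_{-\infty}^{\infty} 7 e^{- \frac{t^{2}}{3}}\,dt = 7 \sqrt{3} \sqrt{\pi}$ gives
$$I(b) = 7 \sqrt{3} \sqrt{\pi} e^{- \frac{3 b^{2}}{4}}.$$

Setting $b = 2$:
$$I = \frac{7 \sqrt{3} \sqrt{\pi}}{e^{3}}.$$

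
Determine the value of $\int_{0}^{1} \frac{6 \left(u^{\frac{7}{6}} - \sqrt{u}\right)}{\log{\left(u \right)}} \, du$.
$- \log{\left(\frac{531441}{4826809} \right)}$

Consider the one-parameter family: let $I(a) = \int_{0}^{1} \frac{6 \left(u^{\frac{7}{6}} - u^{a}\right)}{\log{\left(u \right)}} \, du$.

Since $\dfrac{\partial}{\partial a}\,u^{a} = u^{a} \ln u$, the $\ln u$ in the denominator cancels and
$$\frac{dI}{da} = \int_{0}^{1} -6 u^{a} \, du = -6 \left[\frac{u^{a+1}}{a+1}\right]_0^1 = - \frac{6}{a + 1}.$$

Integrating with respect to $a$ gives $I(a) = - \log{\left(\frac{46656 \left(a + 1\right)^{6}}{4826809} \right)} + C$.

At $a = \frac{7}{6}$ the integrand is identically $0$, so $I(\frac{7}{6}) = 0$. The closed form gives $0$, hence $C = 0$.

Setting $a = \frac{1}{2}$:
$$I = - \log{\left(\frac{531441}{4826809} \right)}.$$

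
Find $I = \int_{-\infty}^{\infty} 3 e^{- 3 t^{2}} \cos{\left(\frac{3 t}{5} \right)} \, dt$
$\frac{\sqrt{3} \sqrt{\pi}}{e^{\frac{3}{100}}}$

Treat the cosine frequency as a parameter and define $I(b) = \int_{-\infty}^{\infty} 3 e^{- 3 t^{2}} \cos{\left(b t \right)} \, dt$.

Differentiating under the integral sign,
$$I'(b) = \int_{-\infty}^{\infty} - 3 t e^{- 3 t^{2}} \sin{\left(b t \right)} \, dt.$$

Integrate $\int_{-\infty}^{\infty} t \sin(b t)\, e^{- 3 t^{2}}\, dt$ by parts with $u = \sin(b t)$ and $dv = t\, e^{- 3 t^{2}}\, dt$, giving $v = - \frac{e^{- 3 t^{2}}}{6}$. The boundary term vanishes and
$$\int_{-\infty}^{\infty} t \sin(b t)\, e^{- 3 t^{2}}\, dt = \frac{b}{6} \int_{-\infty}^{\infty} \cos(b t)\, e^{- 3 t^{2}}\, dt,$$
so $I'(b) = - \frac{b}{6}\, I(b)$.

This is a separable first-order ODE; solving with the initial condition $I(0) = \int_{-\infty}^{\infty} 3 e^{- 3 t^{2}}\,dt = \sqrt{3} \sqrt{\pi}$ gives
$$I(b) = \sqrt{3} \sqrt{\pi} e^{- \frac{b^{2}}{12}}.$$

Setting $b = \frac{3}{5}$:
$$I = \frac{\sqrt{3} \sqrt{\pi}}{e^{\frac{3}{100}}}.$$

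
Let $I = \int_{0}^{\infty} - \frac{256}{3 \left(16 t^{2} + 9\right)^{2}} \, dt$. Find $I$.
$- \frac{16 \pi}{81}$

Start from the standard arctangent integral
$$J(a) = \int_{0}^{\infty} - \frac{1}{3 \left(a^{2} + t^{2}\right)} \, dt = - \frac{\pi}{6 a}.$$

Differentiating under the integral sign with respect to $a$,
$$\frac{dJ}{da} = \int_{0}^{\infty} \frac{2 a}{3 \left(a^{2} + t^{2}\right)^{2}} \, dt = \frac{\pi}{6 a^{2}},$$
so $\int_{0}^{\infty} - \frac{1}{3 \left(a^{2} + t^{2}\right)^{2}} \, dt = - \frac{\pi}{12 a^{3}}$.

Setting $a = \frac{3}{4}$:
$$I = - \frac{16 \pi}{81}.$$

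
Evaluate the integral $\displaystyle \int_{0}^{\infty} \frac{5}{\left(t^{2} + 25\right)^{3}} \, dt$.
$\frac{3 \pi}{10000}$

Begin with the known result
$$J(a) = \int_{0}^{\infty} \frac{5}{a^{2} + t^{2}} \, dt = \frac{5 \pi}{2 a}.$$

Differentiating under the integral sign with respect to $a$,
$$\frac{dJ}{da} = \int_{0}^{\infty} - \frac{10 a}{\left(a^{2} + t^{2}\right)^{2}} \, dt = - \frac{5 \pi}{2 a^{2}},$$
so $\int_{0}^{\infty} \frac{5}{\left(a^{2} + t^{2}\right)^{2}} \, dt = \frac{5 \pi}{4 a^{3}}$.

Repeating — each differentiation of $1/(t^2+a^2)^j$ produces $-2ja/(t^2+a^2)^{j+1}$ — and dividing through by $-2ja$ at each step yields, after $2$ differentiations in total,
$$\int_{0}^{\infty} \frac{5}{\left(a^{2} + t^{2}\right)^{3}} \, dt = \frac{15 \pi}{16 a^{5}}.$$

Setting $a = 5$:
$$I = \frac{3 \pi}{10000}.$$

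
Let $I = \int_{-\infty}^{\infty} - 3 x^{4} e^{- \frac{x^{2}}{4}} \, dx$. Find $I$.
$- 72 \sqrt{\pi}$

Begin with the known integral
$$J(a) = \int_{-\infty}^{\infty} - 3 e^{- a x^{2}} \, dx = - \frac{3 \sqrt{\pi}}{\sqrt{a}}.$$

Differentiating under the integral sign brings down a factor of $(-x^2)$:
$$\frac{dJ}{da} = \int_{-\infty}^{\infty} 3 x^{2} e^{- a x^{2}} \, dx = \frac{3 \sqrt{\pi}}{2 a^{\frac{3}{2}}}.$$

Repeating twice in total — each differentiation brings down another $(-x^2)$ — gives
$$\frac{d^{2}J}{da^{2}} = \int_{-\infty}^{\infty} - 3 x^{4} e^{- a x^{2}} \, dx = - \frac{9 \sqrt{\pi}}{4 a^{\frac{5}{2}}},$$
and the integrand here is exactly the target integrand, so $I = - \frac{9 \sqrt{\pi}}{4 a^{\frac{5}{2}}}$.

Setting $a = \frac{1}{4}$:
$$I = - 72 \sqrt{\pi}.$$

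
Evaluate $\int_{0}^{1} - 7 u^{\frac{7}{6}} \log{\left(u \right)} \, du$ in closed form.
$\frac{252}{169}$

Consider the simpler parametrised integral
$$J(a) = \int_{0}^{1} - 7 u^{a} \, du = - \frac{7}{a + 1}.$$

Differentiating under the integral sign brings down a factor of $\ln u$:
$$\frac{dJ}{da} = \int_{0}^{1} - 7 u^{a} \log{\left(u \right)} \, du = \frac{7}{\left(a + 1\right)^{2}}.$$

The integral on the left is $I$, so $I = \frac{7}{\left(a + 1\right)^{2}}$.

Setting $a = \frac{7}{6}$:
$$I = \frac{252}{169}.$$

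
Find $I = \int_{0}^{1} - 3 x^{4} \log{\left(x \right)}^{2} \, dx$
$- \frac{6}{125}$

Start from the elementary integral
$$J(a) = \int_{0}^{1} - 3 x^{a} \, dx = - \frac{3}{a + 1}.$$

Differentiating under the integral sign brings down a factor of $\ln x$:
$$\frac{dJ}{da} = \int_{0}^{1} - 3 x^{a} \log{\left(x \right)} \, dx = \frac{3}{\left(a + 1\right)^{2}}.$$

Repeating twice in total — each differentiation brings down another $\ln x$ — gives
$$\frac{d^{2}J}{da^{2}} = \int_{0}^{1} - 3 x^{a} \log{\left(x \right)}^{2} \, dx = - \frac{6}{\left(a + 1\right)^{3}},$$
and the integrand here is exactly the target integrand, so $I = - \frac{6}{\left(a + 1\right)^{3}}$.

Setting $a = 4$:
$$I = - \frac{6}{125}.$$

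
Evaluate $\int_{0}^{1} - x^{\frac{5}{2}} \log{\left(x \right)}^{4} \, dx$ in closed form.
$- \frac{768}{16807}$

Begin with the known integral
$$J(a) = \int_{0}^{1} - x^{a} \, dx = - \frac{1}{a + 1}.$$

Differentiating under the integral sign brings down a factor of $\ln x$:
$$\frac{dJ}{da} = \int_{0}^{1} - x^{a} \log{\left(x \right)} \, dx = \frac{1}{\left(a + 1\right)^{2}}.$$

Repeating $4$ times in total — each differentiation brings down another $\ln x$ — gives
$$\frac{d^{4}J}{da^{4}} = \int_{0}^{1} - x^{a} \log{\left(x \right)}^{4} \, dx = - \frac{24}{\left(a + 1\right)^{5}},$$
and the integrand here is exactly the target integrand, so $I = - \frac{24}{\left(a + 1\right)^{5}}$.

Setting $a = \frac{5}{2}$:
$$I = - \frac{768}{16807}.$$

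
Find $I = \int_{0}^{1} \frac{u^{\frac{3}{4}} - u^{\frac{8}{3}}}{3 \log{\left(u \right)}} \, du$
$\log{\left(\frac{\sqrt[3]{5082}}{22} \right)}$

Consider the one-parameter family: let $I(a) = \int_{0}^{1} \frac{- u^{\frac{8}{3}} + u^{a}}{3 \log{\left(u \right)}} \, du$.

Since $\dfrac{\partial}{\partial a}\,u^{a} = u^{a} \ln u$, the $\ln u$ in the denominator cancels and
$$\frac{dI}{da} = \int_{0}^{1} \frac{1}{3} u^{a} \, du = \frac{1}{3} \left[\frac{u^{a+1}}{a+1}\right]_0^1 = \frac{1}{3 \left(a + 1\right)}.$$

Integrating with respect to $a$ gives $I(a) = \frac{\log{\left(a + 1 \right)}}{3} - \frac{\log{\left(11 \right)}}{3} + \frac{\log{\left(3 \right)}}{3} + C$.

At $a = \frac{8}{3}$ the integrand is identically $0$, so $I(\frac{8}{3}) = 0$. The closed form gives $0$, hence $C = 0$.

Setting $a = \frac{3}{4}$:
$$I = \log{\left(\frac{\sqrt[3]{5082}}{22} \right)}.$$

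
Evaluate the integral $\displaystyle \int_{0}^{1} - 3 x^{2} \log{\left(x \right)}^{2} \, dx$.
$- \frac{2}{9}$

Consider the simpler parametrised integral
$$J(a) = \int_{0}^{1} - 3 x^{a} \, dx = - \frac{3}{a + 1}.$$

Differentiating under the integral sign brings down a factor of $\ln x$:
$$\frac{dJ}{da} = \int_{0}^{1} - 3 x^{a} \log{\left(x \right)} \, dx = \frac{3}{\left(a + 1\right)^{2}}.$$

Repeating twice in total — each differentiation brings down another $\ln x$ — gives
$$\frac{d^{2}J}{da^{2}} = \int_{0}^{1} - 3 x^{a} \log{\left(x \right)}^{2} \, dx = - \frac{6}{\left(a + 1\right)^{3}},$$
and the integrand here is exactly the target integrand, so $I = - \frac{6}{\left(a + 1\right)^{3}}$.

Setting $a = 2$:
$$I = - \frac{2}{9}.$$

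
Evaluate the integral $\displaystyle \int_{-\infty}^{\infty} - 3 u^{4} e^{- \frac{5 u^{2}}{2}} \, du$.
$- \frac{9 \sqrt{10} \sqrt{\pi}}{125}$

Start from the elementary integral
$$J(a) = \int_{-\infty}^{\infty} - 3 e^{- a u^{2}} \, du = - \frac{3 \sqrt{\pi}}{\sqrt{a}}.$$

Differentiating under the integral sign brings down a factor of $(-u^2)$:
$$\frac{dJ}{da} = \int_{-\infty}^{\infty} 3 u^{2} e^{- a u^{2}} \, du = \frac{3 \sqrt{\pi}}{2 a^{\frac{3}{2}}}.$$

Repeating twice in total — each differentiation brings down another $(-u^2)$ — gives
$$\frac{d^{2}J}{da^{2}} = \int_{-\infty}^{\infty} - 3 u^{4} e^{- a u^{2}} \, du = - \frac{9 \sqrt{\pi}}{4 a^{\frac{5}{2}}},$$
and the integrand here is exactly the target integrand, so $I = - \frac{9 \sqrt{\pi}}{4 a^{\frac{5}{2}}}$.

Setting $a = \frac{5}{2}$:
$$I = - \frac{9 \sqrt{10} \sqrt{\pi}}{125}.$$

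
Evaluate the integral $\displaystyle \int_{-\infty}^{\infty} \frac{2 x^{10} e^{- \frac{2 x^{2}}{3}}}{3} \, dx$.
$\frac{76545 \sqrt{6} \sqrt{\pi}}{1024}$

Begin with the known integral
$$J(a) = \int_{-\infty}^{\infty} \frac{2 e^{- a x^{2}}}{3} \, dx = \frac{2 \sqrt{\pi}}{3 \sqrt{a}}.$$

Differentiating under the integral sign brings down a factor of $(-x^2)$:
$$\frac{dJ}{da} = \int_{-\infty}^{\infty} - \frac{2 x^{2} e^{- a x^{2}}}{3} \, dx = - \frac{\sqrt{\pi}}{3 a^{\frac{3}{2}}}.$$

Repeating $5$ times in total — each differentiation brings down another $(-x^2)$ — gives
$$\frac{d^{5}J}{da^{5}} = \int_{-\infty}^{\infty} - \frac{2 x^{10} e^{- a x^{2}}}{3} \, dx = - \frac{315 \sqrt{\pi}}{16 a^{\frac{11}{2}}},$$
and the integrand here is $(-1)^{5}$ times the target integrand, so $I = (-1)^{5}\,\frac{d^{5}J}{da^{5}} = \frac{315 \sqrt{\pi}}{16 a^{\frac{11}{2}}}$.

Setting $a = \frac{2}{3}$:
$$I = \frac{76545 \sqrt{6} \sqrt{\pi}}{1024}.$$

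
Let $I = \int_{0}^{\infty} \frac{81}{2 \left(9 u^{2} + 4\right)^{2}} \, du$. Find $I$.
$\frac{27 \pi}{64}$

Start from the standard arctangent integral
$$J(a) = \int_{0}^{\infty} \frac{1}{2 \left(a^{2} + u^{2}\right)} \, du = \frac{\pi}{4 a}.$$

Differentiating under the integral sign with respect to $a$,
$$\frac{dJ}{da} = \int_{0}^{\infty} - \frac{a}{\left(a^{2} + u^{2}\right)^{2}} \, du = - \frac{\pi}{4 a^{2}},$$
so $\int_{0}^{\infty} \frac{1}{2 \left(a^{2} + u^{2}\right)^{2}} \, du = \frac{\pi}{8 a^{3}}$.

Setting $a = \frac{2}{3}$:
$$I = \frac{27 \pi}{64}.$$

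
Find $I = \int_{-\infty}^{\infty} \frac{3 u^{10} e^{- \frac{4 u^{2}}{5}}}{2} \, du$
$\frac{8859375 \sqrt{5} \sqrt{\pi}}{131072}$

Consider the simpler parametrised integral
$$J(a) = \int_{-\infty}^{\infty} \frac{3 e^{- a u^{2}}}{2} \, du = \frac{3 \sqrt{\pi}}{2 \sqrt{a}}.$$

Differentiating under the integral sign brings down a factor of $(-u^2)$:
$$\frac{dJ}{da} = \int_{-\infty}^{\infty} - \frac{3 u^{2} e^{- a u^{2}}}{2} \, du = - \frac{3 \sqrt{\pi}}{4 a^{\frac{3}{2}}}.$$

Repeating $5$ times in total — each differentiation brings down another $(-u^2)$ — gives
$$\frac{d^{5}J}{da^{5}} = \int_{-\infty}^{\infty} - \frac{3 u^{10} e^{- a u^{2}}}{2} \, du = - \frac{2835 \sqrt{\pi}}{64 a^{\frac{11}{2}}},$$
and the integrand here is $(-1)^{5}$ times the target integrand, so $I = (-1)^{5}\,\frac{d^{5}J}{da^{5}} = \frac{2835 \sqrt{\pi}}{64 a^{\frac{11}{2}}}$.

Setting $a = \frac{4}{5}$:
$$I = \frac{8859375 \sqrt{5} \sqrt{\pi}}{131072}.$$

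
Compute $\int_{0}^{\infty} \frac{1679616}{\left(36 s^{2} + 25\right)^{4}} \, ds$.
$\frac{8748 \pi}{15625}$

Recall the elementary integral
$$J(a) = \int_{0}^{\infty} \frac{1}{a^{2} + s^{2}} \, ds = \frac{\pi}{2 a}.$$

Differentiating under the integral sign with respect to $a$,
$$\frac{dJ}{da} = \int_{0}^{\infty} - \frac{2 a}{\left(a^{2} + s^{2}\right)^{2}} \, ds = - \frac{\pi}{2 a^{2}},$$
so $\int_{0}^{\infty} \frac{1}{\left(a^{2} + s^{2}\right)^{2}} \, ds = \frac{\pi}{4 a^{3}}$.

Repeating — each differentiation of $1/(s^2+a^2)^j$ produces $-2ja/(s^2+a^2)^{j+1}$ — and dividing through by $-2ja$ at each step yields, after $3$ differentiations in total,
$$\int_{0}^{\infty} \frac{1}{\left(a^{2} + s^{2}\right)^{4}} \, ds = \frac{5 \pi}{32 a^{7}}.$$

Setting $a = \frac{5}{6}$:
$$I = \frac{8748 \pi}{15625}.$$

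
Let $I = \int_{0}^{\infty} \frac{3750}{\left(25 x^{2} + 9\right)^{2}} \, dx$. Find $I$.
$\frac{125 \pi}{18}$

Start from the standard arctangent integral
$$J(a) = \int_{0}^{\infty} \frac{6}{a^{2} + x^{2}} \, dx = \frac{3 \pi}{a}.$$

Differentiating under the integral sign with respect to $a$,
$$\frac{dJ}{da} = \int_{0}^{\infty} - \frac{12 a}{\left(a^{2} + x^{2}\right)^{2}} \, dx = - \frac{3 \pi}{a^{2}},$$
so $\int_{0}^{\infty} \frac{6}{\left(a^{2} + x^{2}\right)^{2}} \, dx = \frac{3 \pi}{2 a^{3}}$.

Setting $a = \frac{3}{5}$:
$$I = \frac{125 \pi}{18}.$$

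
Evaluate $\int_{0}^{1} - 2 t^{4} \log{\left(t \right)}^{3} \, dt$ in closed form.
$\frac{12}{625}$

Consider the simpler parametrised integral
$$J(a) = \int_{0}^{1} - 2 t^{a} \, dt = - \frac{2}{a + 1}.$$

Differentiating under the integral sign brings down a factor of $\ln t$:
$$\frac{dJ}{da} = \int_{0}^{1} - 2 t^{a} \log{\left(t \right)} \, dt = \frac{2}{\left(a + 1\right)^{2}}.$$

Repeating $3$ times in total — each differentiation brings down another $\ln t$ — gives
$$\frac{d^{3}J}{da^{3}} = \int_{0}^{1} - 2 t^{a} \log{\left(t \right)}^{3} \, dt = \frac{12}{\left(a + 1\right)^{4}},$$
and the integrand here is exactly the target integrand, so $I = \frac{12}{\left(a + 1\right)^{4}}$.

Setting $a = 4$:
$$I = \frac{12}{625}.$$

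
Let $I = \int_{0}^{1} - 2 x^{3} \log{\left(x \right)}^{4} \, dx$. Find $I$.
$- \frac{3}{64}$

Consider the simpler parametrised integral
$$J(a) = \int_{0}^{1} - 2 x^{a} \, dx = - \frac{2}{a + 1}.$$

Differentiating under the integral sign brings down a factor of $\ln x$:
$$\frac{dJ}{da} = \int_{0}^{1} - 2 x^{a} \log{\left(x \right)} \, dx = \frac{2}{\left(a + 1\right)^{2}}.$$

Repeating $4$ times in total — each differentiation brings down another $\ln x$ — gives
$$\frac{d^{4}J}{da^{4}} = \int_{0}^{1} - 2 x^{a} \log{\left(x \right)}^{4} \, dx = - \frac{48}{\left(a + 1\right)^{5}},$$
and the integrand here is exactly the target integrand, so $I = - \frac{48}{\left(a + 1\right)^{5}}$.

Setting $a = 3$:
$$I = - \frac{3}{64}.$$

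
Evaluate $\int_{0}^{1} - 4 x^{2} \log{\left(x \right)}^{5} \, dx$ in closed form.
$\frac{160}{243}$

Consider the simpler parametrised integral
$$J(a) = \int_{0}^{1} - 4 x^{a} \, dx = - \frac{4}{a + 1}.$$

Differentiating under the integral sign brings down a factor of $\ln x$:
$$\frac{dJ}{da} = \int_{0}^{1} - 4 x^{a} \log{\left(x \right)} \, dx = \frac{4}{\left(a + 1\right)^{2}}.$$

Repeating $5$ times in total — each differentiation brings down another $\ln x$ — gives
$$\frac{d^{5}J}{da^{5}} = \int_{0}^{1} - 4 x^{a} \log{\left(x \right)}^{5} \, dx = \frac{480}{\left(a + 1\right)^{6}},$$
and the integrand here is exactly the target integrand, so $I = \frac{480}{\left(a + 1\right)^{6}}$.

Setting $a = 2$:
$$I = \frac{160}{243}.$$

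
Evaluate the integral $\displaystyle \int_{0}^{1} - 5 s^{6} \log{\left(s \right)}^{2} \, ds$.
$- \frac{10}{343}$

Consider the simpler parametrised integral
$$J(a) = \int_{0}^{1} - 5 s^{a} \, ds = - \frac{5}{a + 1}.$$

Differentiating under the integral sign brings down a factor of $\ln s$:
$$\frac{dJ}{da} = \int_{0}^{1} - 5 s^{a} \log{\left(s \right)} \, ds = \frac{5}{\left(a + 1\right)^{2}}.$$

Repeating twice in total — each differentiation brings down another $\ln s$ — gives
$$\frac{d^{2}J}{da^{2}} = \int_{0}^{1} - 5 s^{a} \log{\left(s \right)}^{2} \, ds = - \frac{10}{\left(a + 1\right)^{3}},$$
and the integrand here is exactly the target integrand, so $I = - \frac{10}{\left(a + 1\right)^{3}}$.

Setting $a = 6$:
$$I = - \frac{10}{343}.$$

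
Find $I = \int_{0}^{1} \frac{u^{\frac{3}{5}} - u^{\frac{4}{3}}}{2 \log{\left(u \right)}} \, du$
$\log{\left(\frac{2 \sqrt{210}}{35} \right)}$

Consider the one-parameter family: let $I(a) = \int_{0}^{1} \frac{- u^{\frac{4}{3}} + u^{a}}{2 \log{\left(u \right)}} \, du$.

Since $\dfrac{\partial}{\partial a}\,u^{a} = u^{a} \ln u$, the $\ln u$ in the denominator cancels and
$$\frac{dI}{da} = \int_{0}^{1} \frac{1}{2} u^{a} \, du = \frac{1}{2} \left[\frac{u^{a+1}}{a+1}\right]_0^1 = \frac{1}{2 \left(a + 1\right)}.$$

Integrating with respect to $a$ gives $I(a) = \log{\left(\frac{\sqrt{21} \sqrt{a + 1}}{7} \right)} + C$.

At $a = \frac{4}{3}$ the integrand is identically $0$, so $I(\frac{4}{3}) = 0$. The closed form gives $0$, hence $C = 0$.

Setting $a = \frac{3}{5}$:
$$I = \log{\left(\frac{2 \sqrt{210}}{35} \right)}.$$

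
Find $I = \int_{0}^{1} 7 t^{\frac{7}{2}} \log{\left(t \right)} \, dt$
$- \frac{28}{81}$

Begin with the known integral
$$J(a) = \int_{0}^{1} 7 t^{a} \, dt = \frac{7}{a + 1}.$$

Differentiating under the integral sign brings down a factor of $\ln t$:
$$\frac{dJ}{da} = \int_{0}^{1} 7 t^{a} \log{\left(t \right)} \, dt = - \frac{7}{\left(a + 1\right)^{2}}.$$

The integral on the left is $I$, so $I = - \frac{7}{\left(a + 1\right)^{2}}$.

Setting $a = \frac{7}{2}$:
$$I = - \frac{28}{81}.$$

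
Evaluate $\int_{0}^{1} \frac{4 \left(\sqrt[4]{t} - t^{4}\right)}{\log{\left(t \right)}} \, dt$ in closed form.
$- \log{\left(256 \right)}$

Consider the one-parameter family: let $I(a) = \int_{0}^{1} \frac{4 \left(\sqrt[4]{t} - t^{a}\right)}{\log{\left(t \right)}} \, dt$.

Since $\dfrac{\partial}{\partial a}\,t^{a} = t^{a} \ln t$, the $\ln t$ in the denominator cancels and
$$\frac{dI}{da} = \int_{0}^{1} -4 t^{a} \, dt = -4 \left[\frac{t^{a+1}}{a+1}\right]_0^1 = - \frac{4}{a + 1}.$$

Integrating with respect to $a$ gives $I(a) = - \log{\left(\frac{256 \left(a + 1\right)^{4}}{625} \right)} + C$.

At $a = \frac{1}{4}$ the integrand is identically $0$, so $I(\frac{1}{4}) = 0$. The closed form gives $0$, hence $C = 0$.

Setting $a = 4$:
$$I = - \log{\left(256 \right)}.$$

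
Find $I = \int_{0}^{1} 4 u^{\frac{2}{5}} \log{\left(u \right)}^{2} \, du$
$\frac{1000}{343}$

Begin with the known integral
$$J(a) = \int_{0}^{1} 4 u^{a} \, du = \frac{4}{a + 1}.$$

Differentiating under the integral sign brings down a factor of $\ln u$:
$$\frac{dJ}{da} = \int_{0}^{1} 4 u^{a} \log{\left(u \right)} \, du = - \frac{4}{\left(a + 1\right)^{2}}.$$

Repeating twice in total — each differentiation brings down another $\ln u$ — gives
$$\frac{d^{2}J}{da^{2}} = \int_{0}^{1} 4 u^{a} \log{\left(u \right)}^{2} \, du = \frac{8}{\left(a + 1\right)^{3}},$$
and the integrand here is exactly the target integrand, so $I = \frac{8}{\left(a + 1\right)^{3}}$.

Setting $a = \frac{2}{5}$:
$$I = \frac{1000}{343}.$$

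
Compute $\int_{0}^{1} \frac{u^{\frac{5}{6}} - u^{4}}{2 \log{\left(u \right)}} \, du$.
$\log{\left(\frac{\sqrt{330}}{30} \right)}$

Introduce a parameter $a$ in the exponent: let $I(a) = \int_{0}^{1} \frac{u^{\frac{5}{6}} - u^{a}}{2 \log{\left(u \right)}} \, du$.

Since $\dfrac{\partial}{\partial a}\,u^{a} = u^{a} \ln u$, the $\ln u$ in the denominator cancels and
$$\frac{dI}{da} = \int_{0}^{1} - \frac{1}{2} u^{a} \, du = - \frac{1}{2} \left[\frac{u^{a+1}}{a+1}\right]_0^1 = - \frac{1}{2 a + 2}.$$

Integrating with respect to $a$ gives $I(a) = - \frac{\log{\left(a + 1 \right)}}{2} - \frac{\log{\left(6 \right)}}{2} + \frac{\log{\left(11 \right)}}{2} + C$.

At $a = \frac{5}{6}$ the integrand is identically $0$, so $I(\frac{5}{6}) = 0$. The closed form gives $0$, hence $C = 0$.

Setting $a = 4$:
$$I = \log{\left(\frac{\sqrt{330}}{30} \right)}.$$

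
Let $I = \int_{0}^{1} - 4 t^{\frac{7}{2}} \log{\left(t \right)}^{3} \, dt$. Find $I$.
$\frac{128}{2187}$

Start from the elementary integral
$$J(a) = \int_{0}^{1} - 4 t^{a} \, dt = - \frac{4}{a + 1}.$$

Differentiating under the integral sign brings down a factor of $\ln t$:
$$\frac{dJ}{da} = \int_{0}^{1} - 4 t^{a} \log{\left(t \right)} \, dt = \frac{4}{\left(a + 1\right)^{2}}.$$

Repeating $3$ times in total — each differentiation brings down another $\ln t$ — gives
$$\frac{d^{3}J}{da^{3}} = \int_{0}^{1} - 4 t^{a} \log{\left(t \right)}^{3} \, dt = \frac{24}{\left(a + 1\right)^{4}},$$
and the integrand here is exactly the target integrand, so $I = \frac{24}{\left(a + 1\right)^{4}}$.

Setting $a = \frac{7}{2}$:
$$I = \frac{128}{2187}.$$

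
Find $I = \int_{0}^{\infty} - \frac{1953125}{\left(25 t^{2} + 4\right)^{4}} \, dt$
$- \frac{1953125 \pi}{4096}$

Recall the elementary integral
$$J(a) = \int_{0}^{\infty} - \frac{5}{a^{2} + t^{2}} \, dt = - \frac{5 \pi}{2 a}.$$

Differentiating under the integral sign with respect to $a$,
$$\frac{dJ}{da} = \int_{0}^{\infty} \frac{10 a}{\left(a^{2} + t^{2}\right)^{2}} \, dt = \frac{5 \pi}{2 a^{2}},$$
so $\int_{0}^{\infty} - \frac{5}{\left(a^{2} + t^{2}\right)^{2}} \, dt = - \frac{5 \pi}{4 a^{3}}$.

Repeating — each differentiation of $1/(t^2+a^2)^j$ produces $-2ja/(t^2+a^2)^{j+1}$ — and dividing through by $-2ja$ at each step yields, after $3$ differentiations in total,
$$\int_{0}^{\infty} - \frac{5}{\left(a^{2} + t^{2}\right)^{4}} \, dt = - \frac{25 \pi}{32 a^{7}}.$$

Setting $a = \frac{2}{5}$:
$$I = - \frac{1953125 \pi}{4096}.$$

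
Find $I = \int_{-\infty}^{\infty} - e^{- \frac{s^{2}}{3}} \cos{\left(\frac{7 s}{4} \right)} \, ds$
$- \frac{\sqrt{3} \sqrt{\pi}}{e^{\frac{147}{64}}}$

Treat the cosine frequency as a parameter and define $I(b) = \int_{-\infty}^{\infty} - e^{- \frac{s^{2}}{3}} \cos{\left(b s \right)} \, ds$.

Differentiating under the integral sign,
$$I'(b) = \int_{-\infty}^{\infty} s e^{- \frac{s^{2}}{3}} \sin{\left(b s \right)} \, ds.$$

Integrate $\int_{-\infty}^{\infty} s \sin(b s)\, e^{- \frac{s^{2}}{3}}\, ds$ by parts with $u = \sin(b s)$ and $dv = s\, e^{- \frac{s^{2}}{3}}\, ds$, giving $v = - \frac{3 e^{- \frac{s^{2}}{3}}}{2}$. The boundary term vanishes and
$$\int_{-\infty}^{\infty} s \sin(b s)\, e^{- \frac{s^{2}}{3}}\, ds = \frac{3 b}{2} \int_{-\infty}^{\infty} \cos(b s)\, e^{- \frac{s^{2}}{3}}\, ds,$$
so $I'(b) = - \frac{3 b}{2}\, I(b)$.

This is a separable first-order ODE; solving with the initial condition $I(0) = \int_{-\infty}^{\infty} - e^{- \frac{s^{2}}{3}}\,ds = - \sqrt{3} \sqrt{\pi}$ gives
$$I(b) = - \sqrt{3} \sqrt{\pi} e^{- \frac{3 b^{2}}{4}}.$$

Setting $b = \frac{7}{4}$:
$$I = - \frac{\sqrt{3} \sqrt{\pi}}{e^{\frac{147}{64}}}.$$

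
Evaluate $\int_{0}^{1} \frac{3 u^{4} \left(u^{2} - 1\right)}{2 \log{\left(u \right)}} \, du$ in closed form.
$\log{\left(\frac{7 \sqrt{35}}{25} \right)}$

Introduce a parameter $a$ in the exponent: let $I(a) = \int_{0}^{1} \frac{3 \left(u^{6} - u^{a}\right)}{2 \log{\left(u \right)}} \, du$.

Since $\dfrac{\partial}{\partial a}\,u^{a} = u^{a} \ln u$, the $\ln u$ in the denominator cancels and
$$\frac{dI}{da} = \int_{0}^{1} - \frac{3}{2} u^{a} \, du = - \frac{3}{2} \left[\frac{u^{a+1}}{a+1}\right]_0^1 = - \frac{3}{2 a + 2}.$$

Integrating with respect to $a$ gives $I(a) = - \frac{3 \log{\left(a + 1 \right)}}{2} + \frac{3 \log{\left(7 \right)}}{2} + C$.

At $a = 6$ the integrand is identically $0$, so $I(6) = 0$. The closed form gives $0$, hence $C = 0$.

Setting $a = 4$:
$$I = \log{\left(\frac{7 \sqrt{35}}{25} \right)}.$$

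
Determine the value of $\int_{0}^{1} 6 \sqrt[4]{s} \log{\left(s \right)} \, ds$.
$- \frac{96}{25}$

Start from the elementary integral
$$J(a) = \int_{0}^{1} 6 s^{a} \, ds = \frac{6}{a + 1}.$$

Differentiating under the integral sign brings down a factor of $\ln s$:
$$\frac{dJ}{da} = \int_{0}^{1} 6 s^{a} \log{\left(s \right)} \, ds = - \frac{6}{\left(a + 1\right)^{2}}.$$

The integral on the left is $I$, so $I = - \frac{6}{\left(a + 1\right)^{2}}$.

Setting $a = \frac{1}{4}$:
$$I = - \frac{96}{25}.$$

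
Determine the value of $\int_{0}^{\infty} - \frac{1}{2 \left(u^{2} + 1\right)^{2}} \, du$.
$- \frac{\pi}{8}$

Recall the elementary integral
$$J(a) = \int_{0}^{\infty} - \frac{1}{2 \left(a^{2} + u^{2}\right)} \, du = - \frac{\pi}{4 a}.$$

Differentiating under the integral sign with respect to $a$,
$$\frac{dJ}{da} = \int_{0}^{\infty} \frac{a}{\left(a^{2} + u^{2}\right)^{2}} \, du = \frac{\pi}{4 a^{2}},$$
so $\int_{0}^{\infty} - \frac{1}{2 \left(a^{2} + u^{2}\right)^{2}} \, du = - \frac{\pi}{8 a^{3}}$.

Setting $a = 1$:
$$I = - \frac{\pi}{8}.$$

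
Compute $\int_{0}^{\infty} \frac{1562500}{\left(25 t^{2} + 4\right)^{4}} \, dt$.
$\frac{390625 \pi}{1024}$

Recall the elementary integral
$$J(a) = \int_{0}^{\infty} \frac{4}{a^{2} + t^{2}} \, dt = \frac{2 \pi}{a}.$$

Differentiating under the integral sign with respect to $a$,
$$\frac{dJ}{da} = \int_{0}^{\infty} - \frac{8 a}{\left(a^{2} + t^{2}\right)^{2}} \, dt = - \frac{2 \pi}{a^{2}},$$
so $\int_{0}^{\infty} \frac{4}{\left(a^{2} + t^{2}\right)^{2}} \, dt = \frac{\pi}{a^{3}}$.

Repeating — each differentiation of $1/(t^2+a^2)^j$ produces $-2ja/(t^2+a^2)^{j+1}$ — and dividing through by $-2ja$ at each step yields, after $3$ differentiations in total,
$$\int_{0}^{\infty} \frac{4}{\left(a^{2} + t^{2}\right)^{4}} \, dt = \frac{5 \pi}{8 a^{7}}.$$

Setting $a = \frac{2}{5}$:
$$I = \frac{390625 \pi}{1024}.$$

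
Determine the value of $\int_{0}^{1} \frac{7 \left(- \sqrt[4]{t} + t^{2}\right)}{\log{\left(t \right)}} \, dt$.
$\log{\left(\frac{35831808}{78125} \right)}$

Replace the exponent $\frac{1}{4}$ by a parameter $a$: let $I(a) = \int_{0}^{1} \frac{7 \left(t^{2} - t^{a}\right)}{\log{\left(t \right)}} \, dt$.

Since $\dfrac{\partial}{\partial a}\,t^{a} = t^{a} \ln t$, the $\ln t$ in the denominator cancels and
$$\frac{dI}{da} = \int_{0}^{1} -7 t^{a} \, dt = -7 \left[\frac{t^{a+1}}{a+1}\right]_0^1 = - \frac{7}{a + 1}.$$

Integrating with respect to $a$ gives $I(a) = \log{\left(\frac{2187}{\left(a + 1\right)^{7}} \right)} + C$.

At $a = 2$ the integrand is identically $0$, so $I(2) = 0$. The closed form gives $0$, hence $C = 0$.

Setting $a = \frac{1}{4}$:
$$I = \log{\left(\frac{35831808}{78125} \right)}.$$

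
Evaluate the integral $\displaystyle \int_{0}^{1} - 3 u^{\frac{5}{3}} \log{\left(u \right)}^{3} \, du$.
$\frac{729}{2048}$

Begin with the known integral
$$J(a) = \int_{0}^{1} - 3 u^{a} \, du = - \frac{3}{a + 1}.$$

Differentiating under the integral sign brings down a factor of $\ln u$:
$$\frac{dJ}{da} = \int_{0}^{1} - 3 u^{a} \log{\left(u \right)} \, du = \frac{3}{\left(a + 1\right)^{2}}.$$

Repeating $3$ times in total — each differentiation brings down another $\ln u$ — gives
$$\frac{d^{3}J}{da^{3}} = \int_{0}^{1} - 3 u^{a} \log{\left(u \right)}^{3} \, du = \frac{18}{\left(a + 1\right)^{4}},$$
and the integrand here is exactly the target integrand, so $I = \frac{18}{\left(a + 1\right)^{4}}$.

Setting $a = \frac{5}{3}$:
$$I = \frac{729}{2048}.$$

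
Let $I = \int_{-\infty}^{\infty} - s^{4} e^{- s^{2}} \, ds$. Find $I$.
$- \frac{3 \sqrt{\pi}}{4}$

Begin with the known integral
$$J(a) = \int_{-\infty}^{\infty} - e^{- a s^{2}} \, ds = - \frac{\sqrt{\pi}}{\sqrt{a}}.$$

Differentiating under the integral sign brings down a factor of $(-s^2)$:
$$\frac{dJ}{da} = \int_{-\infty}^{\infty} s^{2} e^{- a s^{2}} \, ds = \frac{\sqrt{\pi}}{2 a^{\frac{3}{2}}}.$$

Repeating twice in total — each differentiation brings down another $(-s^2)$ — gives
$$\frac{d^{2}J}{da^{2}} = \int_{-\infty}^{\infty} - s^{4} e^{- a s^{2}} \, ds = - \frac{3 \sqrt{\pi}}{4 a^{\frac{5}{2}}},$$
and the integrand here is exactly the target integrand, so $I = - \frac{3 \sqrt{\pi}}{4 a^{\frac{5}{2}}}$.

Setting $a = 1$:
$$I = - \frac{3 \sqrt{\pi}}{4}.$$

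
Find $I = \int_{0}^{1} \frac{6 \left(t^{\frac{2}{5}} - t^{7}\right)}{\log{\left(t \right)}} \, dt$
$\log{\left(\frac{117649}{4096000000} \right)}$

Replace the exponent $\frac{2}{5}$ by a parameter $a$: let $I(a) = \int_{0}^{1} \frac{6 \left(- t^{7} + t^{a}\right)}{\log{\left(t \right)}} \, dt$.

Since $\dfrac{\partial}{\partial a}\,t^{a} = t^{a} \ln t$, the $\ln t$ in the denominator cancels and
$$\frac{dI}{da} = \int_{0}^{1} 6 t^{a} \, dt = 6 \left[\frac{t^{a+1}}{a+1}\right]_0^1 = \frac{6}{a + 1}.$$

Integrating with respect to $a$ gives $I(a) = \log{\left(\frac{\left(a + 1\right)^{6}}{262144} \right)} + C$.

At $a = 7$ the integrand is identically $0$, so $I(7) = 0$. The closed form gives $0$, hence $C = 0$.

Setting $a = \frac{2}{5}$:
$$I = \log{\left(\frac{117649}{4096000000} \right)}.$$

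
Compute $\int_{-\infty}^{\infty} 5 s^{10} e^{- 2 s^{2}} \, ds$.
$\frac{4725 \sqrt{2} \sqrt{\pi}}{2048}$

Begin with the known integral
$$J(a) = \int_{-\infty}^{\infty} 5 e^{- a s^{2}} \, ds = \frac{5 \sqrt{\pi}}{\sqrt{a}}.$$

Differentiating under the integral sign brings down a factor of $(-s^2)$:
$$\frac{dJ}{da} = \int_{-\infty}^{\infty} - 5 s^{2} e^{- a s^{2}} \, ds = - \frac{5 \sqrt{\pi}}{2 a^{\frac{3}{2}}}.$$

Repeating $5$ times in total — each differentiation brings down another $(-s^2)$ — gives
$$\frac{d^{5}J}{da^{5}} = \int_{-\infty}^{\infty} - 5 s^{10} e^{- a s^{2}} \, ds = - \frac{4725 \sqrt{\pi}}{32 a^{\frac{11}{2}}},$$
and the integrand here is $(-1)^{5}$ times the target integrand, so $I = (-1)^{5}\,\frac{d^{5}J}{da^{5}} = \frac{4725 \sqrt{\pi}}{32 a^{\frac{11}{2}}}$.

Setting $a = 2$:
$$I = \frac{4725 \sqrt{2} \sqrt{\pi}}{2048}.$$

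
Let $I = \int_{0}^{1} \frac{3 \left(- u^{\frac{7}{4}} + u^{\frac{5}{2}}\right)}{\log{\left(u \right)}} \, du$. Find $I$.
$\log{\left(\frac{2744}{1331} \right)}$

Replace the exponent $\frac{5}{2}$ by a parameter $a$: let $I(a) = \int_{0}^{1} \frac{3 \left(- u^{\frac{7}{4}} + u^{a}\right)}{\log{\left(u \right)}} \, du$.

Since $\dfrac{\partial}{\partial a}\,u^{a} = u^{a} \ln u$, the $\ln u$ in the denominator cancels and
$$\frac{dI}{da} = \int_{0}^{1} 3 u^{a} \, du = 3 \left[\frac{u^{a+1}}{a+1}\right]_0^1 = \frac{3}{a + 1}.$$

Integrating with respect to $a$ gives $I(a) = \log{\left(\frac{64 \left(a + 1\right)^{3}}{1331} \right)} + C$.

At $a = \frac{7}{4}$ the integrand is identically $0$, so $I(\frac{7}{4}) = 0$. The closed form gives $0$, hence $C = 0$.

Setting $a = \frac{5}{2}$:
$$I = \log{\left(\frac{2744}{1331} \right)}.$$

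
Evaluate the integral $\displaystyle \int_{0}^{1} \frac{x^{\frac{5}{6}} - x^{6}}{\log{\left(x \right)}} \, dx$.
$- \log{\left(42 \right)} + \log{\left(11 \right)}$

Replace the exponent $6$ by a parameter $a$: let $I(a) = \int_{0}^{1} \frac{x^{\frac{5}{6}} - x^{a}}{\log{\left(x \right)}} \, dx$.

Since $\dfrac{\partial}{\partial a}\,x^{a} = x^{a} \ln x$, the $\ln x$ in the denominator cancels and
$$\frac{dI}{da} = \int_{0}^{1} -1 x^{a} \, dx = -1 \left[\frac{x^{a+1}}{a+1}\right]_0^1 = - \frac{1}{a + 1}.$$

Integrating with respect to $a$ gives $I(a) = - \log{\left(\frac{6 a}{11} + \frac{6}{11} \right)} + C$.

At $a = \frac{5}{6}$ the integrand is identically $0$, so $I(\frac{5}{6}) = 0$. The closed form gives $0$, hence $C = 0$.

Setting $a = 6$:
$$I = - \log{\left(42 \right)} + \log{\left(11 \right)}.$$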